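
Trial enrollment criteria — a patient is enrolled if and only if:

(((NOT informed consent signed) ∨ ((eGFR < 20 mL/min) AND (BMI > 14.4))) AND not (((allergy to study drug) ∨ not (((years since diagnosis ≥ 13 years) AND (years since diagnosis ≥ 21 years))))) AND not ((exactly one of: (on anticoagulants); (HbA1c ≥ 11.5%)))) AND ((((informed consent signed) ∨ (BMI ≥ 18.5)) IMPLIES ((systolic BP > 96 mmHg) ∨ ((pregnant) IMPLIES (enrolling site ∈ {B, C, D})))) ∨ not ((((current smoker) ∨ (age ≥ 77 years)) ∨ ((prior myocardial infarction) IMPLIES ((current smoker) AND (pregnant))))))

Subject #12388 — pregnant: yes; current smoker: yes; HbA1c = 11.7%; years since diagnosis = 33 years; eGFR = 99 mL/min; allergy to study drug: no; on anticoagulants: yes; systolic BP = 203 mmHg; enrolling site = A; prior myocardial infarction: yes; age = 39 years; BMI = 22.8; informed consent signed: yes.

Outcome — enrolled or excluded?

Excluded

Atomic conditions:
  NOT informed consent signed: yes → false
  eGFR < 20 mL/min: 99 < 20 is false
  BMI > 14.4: 22.8 > 14.4 is true
  allergy to study drug: no → false
  years since diagnosis ≥ 13 years: 33 ≥ 13 is true
  years since diagnosis ≥ 21 years: 33 ≥ 21 is true
  on anticoagulants: yes → true
  HbA1c ≥ 11.5%: 11.7 ≥ 11.5 is true
  informed consent signed: yes → true
  BMI ≥ 18.5: 22.8 ≥ 18.5 is true
  systolic BP > 96 mmHg: 203 > 96 is true
  pregnant: yes → true
  enrolling site ∈ {B, C, D}: A is not in the set → false
  current smoker: yes → true
  age ≥ 77 years: 39 ≥ 77 is false
  prior myocardial infarction: yes → true
Combine:
[1.1.2] false AND true = false
[1.1] false OR false = false
[1.2.1.2.1] true AND true = true
[1.2.1.2] NOT true = false
[1.2.1] false OR false = false
[1.2] NOT false = true
[1.3.1] exactly-one(true, true) = false
[1.3] NOT false = true
[1] false AND true AND true = false
[2.1.1] true OR true = true
[2.1.2.2] true → false = false
[2.1.2] true OR false = true
[2.1] true → true = true
[2.2.1.1] true OR false = true
[2.2.1.2.2] true AND true = true
[2.2.1.2] true → true = true
[2.2.1] true OR true = true
[2.2] NOT true = false
[2] true OR false = true
[root] false AND true = false
Overall: false → excluded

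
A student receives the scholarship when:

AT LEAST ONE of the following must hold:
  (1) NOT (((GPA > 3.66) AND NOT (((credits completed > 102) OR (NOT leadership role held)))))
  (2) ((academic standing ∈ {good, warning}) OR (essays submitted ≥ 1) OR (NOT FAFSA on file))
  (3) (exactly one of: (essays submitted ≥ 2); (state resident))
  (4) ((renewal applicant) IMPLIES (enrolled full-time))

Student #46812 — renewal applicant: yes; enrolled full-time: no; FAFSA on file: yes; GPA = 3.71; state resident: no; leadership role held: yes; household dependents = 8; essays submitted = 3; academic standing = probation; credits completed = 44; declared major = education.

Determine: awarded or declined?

Awarded

Atomic conditions:
  GPA > 3.66: 3.71 > 3.66 is true
  credits completed > 102: 44 > 102 is false
  NOT leadership role held: yes → false
  academic standing ∈ {good, warning}: probation is not in the set → false
  essays submitted ≥ 1: 3 ≥ 1 is true
  NOT FAFSA on file: yes → false
  essays submitted ≥ 2: 3 ≥ 2 is true
  state resident: no → false
  renewal applicant: yes → true
  enrolled full-time: no → false
Combine:
[1.1.2.1] false OR false = false
[1.1.2] NOT false = true
[1.1] true AND true = true
[1] NOT true = false
[2] false OR true OR false = true
[3] exactly-one(true, false) = true
[4] true → false = false
[root] false OR true OR true OR false = true
Overall: true → awarded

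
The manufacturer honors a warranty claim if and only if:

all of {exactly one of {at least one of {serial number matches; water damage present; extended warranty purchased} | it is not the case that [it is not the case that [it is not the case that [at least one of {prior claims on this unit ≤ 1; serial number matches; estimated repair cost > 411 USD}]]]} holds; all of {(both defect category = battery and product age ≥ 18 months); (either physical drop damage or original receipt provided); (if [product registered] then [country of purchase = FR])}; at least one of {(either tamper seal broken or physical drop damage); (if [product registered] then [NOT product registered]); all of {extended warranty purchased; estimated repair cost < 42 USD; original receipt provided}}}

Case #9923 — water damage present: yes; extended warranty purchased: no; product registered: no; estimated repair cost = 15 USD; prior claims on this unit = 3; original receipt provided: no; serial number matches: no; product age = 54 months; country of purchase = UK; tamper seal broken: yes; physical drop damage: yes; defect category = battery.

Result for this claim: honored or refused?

Atomic conditions:
  serial number matches: no → false
  water damage present: yes → true
  extended warranty purchased: no → false
  prior claims on this unit ≤ 1: 3 ≤ 1 is false
  estimated repair cost > 411 USD: 15 > 411 is false
  defect category = battery: battery == battery is true
  product age ≥ 18 months: 54 ≥ 18 is true
  physical drop damage: yes → true
  original receipt provided: no → false
  product registered: no → false
  country of purchase = FR: UK == FR is false
  tamper seal broken: yes → true
  NOT product registered: no → true
  estimated repair cost < 42 USD: 15 < 42 is true
Combine:
[1.1] false OR true OR false = true
[1.2.1.1.1] false OR false OR false = false
[1.2.1.1] NOT false = true
[1.2.1] NOT true = false
[1.2] NOT false = true
[1] exactly-one(true, true) = false
[2.1] true AND true = true
[2.2] true OR false = true
[2.3] false → false (antecedent false ⇒ implication holds) = true
[2] true AND true AND true = true
[3.1] true OR true = true
[3.2] false → true (antecedent false ⇒ implication holds) = true
[3.3] false AND true AND false = false
[3] true OR true OR false = true
[root] false AND true AND true = false
Overall: false → refused

Refused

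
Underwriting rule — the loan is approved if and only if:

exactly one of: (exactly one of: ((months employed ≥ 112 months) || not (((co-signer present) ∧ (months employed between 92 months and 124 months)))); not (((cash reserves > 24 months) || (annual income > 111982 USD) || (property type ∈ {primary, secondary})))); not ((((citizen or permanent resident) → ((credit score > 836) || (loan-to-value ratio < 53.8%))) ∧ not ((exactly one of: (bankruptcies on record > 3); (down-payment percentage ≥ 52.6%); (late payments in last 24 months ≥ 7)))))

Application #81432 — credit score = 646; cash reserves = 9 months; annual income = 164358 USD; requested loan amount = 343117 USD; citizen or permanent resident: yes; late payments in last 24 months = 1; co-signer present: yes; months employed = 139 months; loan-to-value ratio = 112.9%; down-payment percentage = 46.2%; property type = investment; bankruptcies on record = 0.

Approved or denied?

Denied

Atomic conditions:
  months employed ≥ 112 months: 139 ≥ 112 is true
  co-signer present: yes → true
  months employed between 92 months and 124 months: 139 in [92, 124] is false
  cash reserves > 24 months: 9 > 24 is false
  annual income > 111982 USD: 164358 > 111982 is true
  property type ∈ {primary, secondary}: investment is not in the set → false
  citizen or permanent resident: yes → true
  credit score > 836: 646 > 836 is false
  loan-to-value ratio < 53.8%: 112.9 < 53.8 is false
  bankruptcies on record > 3: 0 > 3 is false
  down-payment percentage ≥ 52.6%: 46.2 ≥ 52.6 is false
  late payments in last 24 months ≥ 7: 1 ≥ 7 is false
Combine:
[1.1.2.1] true AND false = false
[1.1.2] NOT false = true
[1.1] true OR true = true
[1.2.1] false OR true OR false = true
[1.2] NOT true = false
[1] exactly-one(true, false) = true
[2.1.1.2] false OR false = false
[2.1.1] true → false = false
[2.1.2.1] exactly-one(false, false, false) = false
[2.1.2] NOT false = true
[2.1] false AND true = false
[2] NOT false = true
[root] exactly-one(true, true) = false
Overall: false → denied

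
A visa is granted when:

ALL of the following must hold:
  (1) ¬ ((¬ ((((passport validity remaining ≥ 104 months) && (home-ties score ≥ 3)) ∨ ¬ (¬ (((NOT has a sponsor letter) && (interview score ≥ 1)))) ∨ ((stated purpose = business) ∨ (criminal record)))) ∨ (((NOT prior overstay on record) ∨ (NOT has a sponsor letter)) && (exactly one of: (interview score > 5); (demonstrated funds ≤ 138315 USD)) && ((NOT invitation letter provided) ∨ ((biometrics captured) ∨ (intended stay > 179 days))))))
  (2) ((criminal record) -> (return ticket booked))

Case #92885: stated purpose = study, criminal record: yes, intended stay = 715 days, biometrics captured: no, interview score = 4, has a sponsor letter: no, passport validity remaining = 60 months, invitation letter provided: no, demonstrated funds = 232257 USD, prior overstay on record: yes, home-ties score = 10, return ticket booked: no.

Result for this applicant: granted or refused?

Atomic conditions:
  passport validity remaining ≥ 104 months: 60 ≥ 104 is false
  home-ties score ≥ 3: 10 ≥ 3 is true
  NOT has a sponsor letter: no → true
  interview score ≥ 1: 4 ≥ 1 is true
  stated purpose = business: study == business is false
  criminal record: yes → true
  NOT prior overstay on record: yes → false
  interview score > 5: 4 > 5 is false
  demonstrated funds ≤ 138315 USD: 232257 ≤ 138315 is false
  NOT invitation letter provided: no → true
  biometrics captured: no → false
  intended stay > 179 days: 715 > 179 is true
  return ticket booked: no → false
Combine:
[1.1.1.1.1] false AND true = false
[1.1.1.1.2.1.1] true AND true = true
[1.1.1.1.2.1] NOT true = false
[1.1.1.1.2] NOT false = true
[1.1.1.1.3] false OR true = true
[1.1.1.1] false OR true OR true = true
[1.1.1] NOT true = false
[1.1.2.1] false OR true = true
[1.1.2.2] exactly-one(false, false) = false
[1.1.2.3.2] false OR true = true
[1.1.2.3] true OR true = true
[1.1.2] true AND false AND true = false
[1.1] false OR false = false
[1] NOT false = true
[2] true → false = false
[root] true AND false = false
Overall: false → refused

Refused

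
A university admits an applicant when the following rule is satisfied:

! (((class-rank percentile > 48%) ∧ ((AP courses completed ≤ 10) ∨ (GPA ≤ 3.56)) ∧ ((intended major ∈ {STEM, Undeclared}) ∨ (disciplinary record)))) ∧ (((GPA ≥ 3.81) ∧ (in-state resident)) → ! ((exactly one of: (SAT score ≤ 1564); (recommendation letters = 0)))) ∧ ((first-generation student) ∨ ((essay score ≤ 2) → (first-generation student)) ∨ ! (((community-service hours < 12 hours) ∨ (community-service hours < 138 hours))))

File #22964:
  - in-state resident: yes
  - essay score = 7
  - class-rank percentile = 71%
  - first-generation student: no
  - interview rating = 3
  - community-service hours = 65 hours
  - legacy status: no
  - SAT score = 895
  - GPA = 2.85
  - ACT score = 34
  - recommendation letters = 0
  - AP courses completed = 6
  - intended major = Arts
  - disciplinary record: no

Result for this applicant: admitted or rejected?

Atomic conditions:
  class-rank percentile > 48%: 71 > 48 is true
  AP courses completed ≤ 10: 6 ≤ 10 is true
  GPA ≤ 3.56: 2.85 ≤ 3.56 is true
  intended major ∈ {STEM, Undeclared}: Arts is not in the set → false
  disciplinary record: no → false
  GPA ≥ 3.81: 2.85 ≥ 3.81 is false
  in-state resident: yes → true
  SAT score ≤ 1564: 895 ≤ 1564 is true
  recommendation letters = 0: 0 == 0 is true
  first-generation student: no → false
  essay score ≤ 2: 7 ≤ 2 is false
  community-service hours < 12 hours: 65 < 12 is false
  community-service hours < 138 hours: 65 < 138 is true
Combine:
[1.1.2] true OR true = true
[1.1.3] false OR false = false
[1.1] true AND true AND false = false
[1] NOT false = true
[2.1] false AND true = false
[2.2.1] exactly-one(true, true) = false
[2.2] NOT false = true
[2] false → true (antecedent false ⇒ implication holds) = true
[3.2] false → false (antecedent false ⇒ implication holds) = true
[3.3.1] false OR true = true
[3.3] NOT true = false
[3] false OR true OR false = true
[root] true AND true AND true = true
Overall: true → admitted

Admitted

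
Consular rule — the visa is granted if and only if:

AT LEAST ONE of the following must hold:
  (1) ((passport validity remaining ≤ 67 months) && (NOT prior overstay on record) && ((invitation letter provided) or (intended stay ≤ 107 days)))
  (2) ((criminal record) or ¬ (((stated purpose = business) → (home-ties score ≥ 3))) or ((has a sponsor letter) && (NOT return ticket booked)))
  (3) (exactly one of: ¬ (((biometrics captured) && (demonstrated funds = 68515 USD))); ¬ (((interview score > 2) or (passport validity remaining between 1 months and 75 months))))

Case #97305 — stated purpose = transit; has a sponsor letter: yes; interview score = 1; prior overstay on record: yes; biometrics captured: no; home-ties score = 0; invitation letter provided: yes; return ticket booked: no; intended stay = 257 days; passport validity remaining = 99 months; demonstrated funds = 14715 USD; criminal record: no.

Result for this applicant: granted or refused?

Atomic conditions:
  passport validity remaining ≤ 67 months: 99 ≤ 67 is false
  NOT prior overstay on record: yes → false
  invitation letter provided: yes → true
  intended stay ≤ 107 days: 257 ≤ 107 is false
  criminal record: no → false
  stated purpose = business: transit == business is false
  home-ties score ≥ 3: 0 ≥ 3 is false
  has a sponsor letter: yes → true
  NOT return ticket booked: no → true
  biometrics captured: no → false
  demonstrated funds = 68515 USD: 14715 == 68515 is false
  interview score > 2: 1 > 2 is false
  passport validity remaining between 1 months and 75 months: 99 in [1, 75] is false
Combine:
[1.3] true OR false = true
[1] false AND false AND true = false
[2.2.1] false → false (antecedent false ⇒ implication holds) = true
[2.2] NOT true = false
[2.3] true AND true = true
[2] false OR false OR true = true
[3.1.1] false AND false = false
[3.1] NOT false = true
[3.2.1] false OR false = false
[3.2] NOT false = true
[3] exactly-one(true, true) = false
[root] false OR true OR false = true
Overall: true → granted

Granted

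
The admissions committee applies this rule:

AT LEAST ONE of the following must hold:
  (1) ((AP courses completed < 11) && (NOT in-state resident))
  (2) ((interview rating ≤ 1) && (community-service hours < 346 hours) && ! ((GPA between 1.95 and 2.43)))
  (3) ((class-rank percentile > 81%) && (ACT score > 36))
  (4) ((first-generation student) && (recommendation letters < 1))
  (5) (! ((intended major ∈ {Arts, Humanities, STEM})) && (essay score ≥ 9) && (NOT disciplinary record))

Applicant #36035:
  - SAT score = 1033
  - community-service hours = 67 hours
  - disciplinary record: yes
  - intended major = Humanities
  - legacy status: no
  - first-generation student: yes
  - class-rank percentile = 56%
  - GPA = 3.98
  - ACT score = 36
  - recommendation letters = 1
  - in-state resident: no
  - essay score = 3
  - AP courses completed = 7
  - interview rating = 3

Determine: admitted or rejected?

Admitted

Atomic conditions:
  AP courses completed < 11: 7 < 11 is true
  NOT in-state resident: no → true
  interview rating ≤ 1: 3 ≤ 1 is false
  community-service hours < 346 hours: 67 < 346 is true
  GPA between 1.95 and 2.43: 3.98 in [1.95, 2.43] is false
  class-rank percentile > 81%: 56 > 81 is false
  ACT score > 36: 36 > 36 is false
  first-generation student: yes → true
  recommendation letters < 1: 1 < 1 is false
  intended major ∈ {Arts, Humanities, STEM}: Humanities is in the set → true
  essay score ≥ 9: 3 ≥ 9 is false
  NOT disciplinary record: yes → false
Combine:
[1] true AND true = true
[2.3] NOT false = true
[2] false AND true AND true = false
[3] false AND false = false
[4] true AND false = false
[5.1] NOT true = false
[5] false AND false AND false = false
[root] true OR false OR false OR false OR false = true
Overall: true → admitted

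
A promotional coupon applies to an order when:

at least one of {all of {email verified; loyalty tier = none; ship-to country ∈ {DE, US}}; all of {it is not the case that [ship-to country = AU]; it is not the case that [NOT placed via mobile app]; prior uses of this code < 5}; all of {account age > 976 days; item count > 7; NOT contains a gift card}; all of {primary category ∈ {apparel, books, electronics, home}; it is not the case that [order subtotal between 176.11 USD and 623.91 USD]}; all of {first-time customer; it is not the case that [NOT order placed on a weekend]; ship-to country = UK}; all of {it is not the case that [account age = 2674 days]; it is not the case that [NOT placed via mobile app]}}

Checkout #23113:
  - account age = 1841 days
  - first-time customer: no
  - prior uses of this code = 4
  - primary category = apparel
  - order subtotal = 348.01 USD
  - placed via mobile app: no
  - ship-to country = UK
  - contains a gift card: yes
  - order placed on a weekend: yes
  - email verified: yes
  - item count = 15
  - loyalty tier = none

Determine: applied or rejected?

Rejected

Atomic conditions:
  email verified: yes → true
  loyalty tier = none: none == none is true
  ship-to country ∈ {DE, US}: UK is not in the set → false
  ship-to country = AU: UK == AU is false
  NOT placed via mobile app: no → true
  prior uses of this code < 5: 4 < 5 is true
  account age > 976 days: 1841 > 976 is true
  item count > 7: 15 > 7 is true
  NOT contains a gift card: yes → false
  primary category ∈ {apparel, books, electronics, home}: apparel is in the set → true
  order subtotal between 176.11 USD and 623.91 USD: 348.01 in [176.11, 623.91] is true
  first-time customer: no → false
  NOT order placed on a weekend: yes → false
  ship-to country = UK: UK == UK is true
  account age = 2674 days: 1841 == 2674 is false
Combine:
[1] true AND true AND false = false
[2.1] NOT false = true
[2.2] NOT true = false
[2] true AND false AND true = false
[3] true AND true AND false = false
[4.2] NOT true = false
[4] true AND false = false
[5.2] NOT false = true
[5] false AND true AND true = false
[6.1] NOT false = true
[6.2] NOT true = false
[6] true AND false = false
[root] false OR false OR false OR false OR false OR false = false
Overall: false → rejected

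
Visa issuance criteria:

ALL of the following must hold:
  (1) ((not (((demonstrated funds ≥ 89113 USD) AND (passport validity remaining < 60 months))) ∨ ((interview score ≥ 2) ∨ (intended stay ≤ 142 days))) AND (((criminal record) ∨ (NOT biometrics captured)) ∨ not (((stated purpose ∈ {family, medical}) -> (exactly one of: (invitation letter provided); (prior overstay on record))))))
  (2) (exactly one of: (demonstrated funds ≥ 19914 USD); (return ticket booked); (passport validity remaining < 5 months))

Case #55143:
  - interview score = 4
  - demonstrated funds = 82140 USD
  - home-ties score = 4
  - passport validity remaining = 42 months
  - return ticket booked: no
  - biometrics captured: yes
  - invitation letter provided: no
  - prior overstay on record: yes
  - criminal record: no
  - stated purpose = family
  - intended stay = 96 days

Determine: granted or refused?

Refused

Atomic conditions:
  demonstrated funds ≥ 89113 USD: 82140 ≥ 89113 is false
  passport validity remaining < 60 months: 42 < 60 is true
  interview score ≥ 2: 4 ≥ 2 is true
  intended stay ≤ 142 days: 96 ≤ 142 is true
  criminal record: no → false
  NOT biometrics captured: yes → false
  stated purpose ∈ {family, medical}: family is in the set → true
  invitation letter provided: no → false
  prior overstay on record: yes → true
  demonstrated funds ≥ 19914 USD: 82140 ≥ 19914 is true
  return ticket booked: no → false
  passport validity remaining < 5 months: 42 < 5 is false
Combine:
[1.1.1.1] false AND true = false
[1.1.1] NOT false = true
[1.1.2] true OR true = true
[1.1] true OR true = true
[1.2.1] false OR false = false
[1.2.2.1.2] exactly-one(false, true) = true
[1.2.2.1] true → true = true
[1.2.2] NOT true = false
[1.2] false OR false = false
[1] true AND false = false
[2] exactly-one(true, false, false) = true
[root] false AND true = false
Overall: false → refused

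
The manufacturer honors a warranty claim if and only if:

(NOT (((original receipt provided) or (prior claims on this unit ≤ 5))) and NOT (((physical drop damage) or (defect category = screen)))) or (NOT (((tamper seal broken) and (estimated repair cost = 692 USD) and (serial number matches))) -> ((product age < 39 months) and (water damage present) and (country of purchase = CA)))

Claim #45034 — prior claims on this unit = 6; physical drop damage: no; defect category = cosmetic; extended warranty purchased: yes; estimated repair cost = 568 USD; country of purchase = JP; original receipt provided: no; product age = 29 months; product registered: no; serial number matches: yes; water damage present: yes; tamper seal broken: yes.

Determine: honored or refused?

Atomic conditions:
  original receipt provided: no → false
  prior claims on this unit ≤ 5: 6 ≤ 5 is false
  physical drop damage: no → false
  defect category = screen: cosmetic == screen is false
  tamper seal broken: yes → true
  estimated repair cost = 692 USD: 568 == 692 is false
  serial number matches: yes → true
  product age < 39 months: 29 < 39 is true
  water damage present: yes → true
  country of purchase = CA: JP == CA is false
Combine:
[1.1.1] false OR false = false
[1.1] NOT false = true
[1.2.1] false OR false = false
[1.2] NOT false = true
[1] true AND true = true
[2.1.1] true AND false AND true = false
[2.1] NOT false = true
[2.2] true AND true AND false = false
[2] true → false = false
[root] true OR false = true
Overall: true → honored

Honored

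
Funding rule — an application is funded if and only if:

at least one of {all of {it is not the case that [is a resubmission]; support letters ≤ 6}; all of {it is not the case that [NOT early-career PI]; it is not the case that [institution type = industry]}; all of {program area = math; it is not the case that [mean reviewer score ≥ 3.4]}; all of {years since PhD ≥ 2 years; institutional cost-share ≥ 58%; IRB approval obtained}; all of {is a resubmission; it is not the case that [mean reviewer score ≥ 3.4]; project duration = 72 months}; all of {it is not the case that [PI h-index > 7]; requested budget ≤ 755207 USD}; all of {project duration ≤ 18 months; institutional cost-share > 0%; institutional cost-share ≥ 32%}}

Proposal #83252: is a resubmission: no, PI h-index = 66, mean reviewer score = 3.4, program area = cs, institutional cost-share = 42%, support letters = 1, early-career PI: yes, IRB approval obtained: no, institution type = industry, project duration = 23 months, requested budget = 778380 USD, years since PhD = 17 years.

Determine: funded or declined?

Atomic conditions:
  is a resubmission: no → false
  support letters ≤ 6: 1 ≤ 6 is true
  NOT early-career PI: yes → false
  institution type = industry: industry == industry is true
  program area = math: cs == math is false
  mean reviewer score ≥ 3.4: 3.4 ≥ 3.4 is true
  years since PhD ≥ 2 years: 17 ≥ 2 is true
  institutional cost-share ≥ 58%: 42 ≥ 58 is false
  IRB approval obtained: no → false
  project duration = 72 months: 23 == 72 is false
  PI h-index > 7: 66 > 7 is true
  requested budget ≤ 755207 USD: 778380 ≤ 755207 is false
  project duration ≤ 18 months: 23 ≤ 18 is false
  institutional cost-share > 0%: 42 > 0 is true
  institutional cost-share ≥ 32%: 42 ≥ 32 is true
Combine:
[1.1] NOT false = true
[1] true AND true = true
[2.1] NOT false = true
[2.2] NOT true = false
[2] true AND false = false
[3.2] NOT true = false
[3] false AND false = false
[4] true AND false AND false = false
[5.2] NOT true = false
[5] false AND false AND false = false
[6.1] NOT true = false
[6] false AND false = false
[7] false AND true AND true = false
[root] true OR false OR false OR false OR false OR false OR false = true
Overall: true → funded

Funded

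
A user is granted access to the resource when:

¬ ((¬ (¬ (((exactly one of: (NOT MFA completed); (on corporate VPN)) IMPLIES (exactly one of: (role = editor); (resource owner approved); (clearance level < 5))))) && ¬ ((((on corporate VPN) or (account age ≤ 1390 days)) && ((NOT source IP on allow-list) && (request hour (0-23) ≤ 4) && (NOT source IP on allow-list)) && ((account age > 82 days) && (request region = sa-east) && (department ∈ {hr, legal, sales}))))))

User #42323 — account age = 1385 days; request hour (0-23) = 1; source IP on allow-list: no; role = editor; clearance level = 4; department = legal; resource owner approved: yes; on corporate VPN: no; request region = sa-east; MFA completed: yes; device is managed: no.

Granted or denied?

Atomic conditions:
  NOT MFA completed: yes → false
  on corporate VPN: no → false
  role = editor: editor == editor is true
  resource owner approved: yes → true
  clearance level < 5: 4 < 5 is true
  account age ≤ 1390 days: 1385 ≤ 1390 is true
  NOT source IP on allow-list: no → true
  request hour (0-23) ≤ 4: 1 ≤ 4 is true
  account age > 82 days: 1385 > 82 is true
  request region = sa-east: sa-east == sa-east is true
  department ∈ {hr, legal, sales}: legal is in the set → true
Combine:
[1.1.1.1.1] exactly-one(false, false) = false
[1.1.1.1.2] exactly-one(true, true, true) = false
[1.1.1.1] false → false (antecedent false ⇒ implication holds) = true
[1.1.1] NOT true = false
[1.1] NOT false = true
[1.2.1.1] false OR true = true
[1.2.1.2] true AND true AND true = true
[1.2.1.3] true AND true AND true = true
[1.2.1] true AND true AND true = true
[1.2] NOT true = false
[1] true AND false = false
[root] NOT false = true
Overall: true → granted

Granted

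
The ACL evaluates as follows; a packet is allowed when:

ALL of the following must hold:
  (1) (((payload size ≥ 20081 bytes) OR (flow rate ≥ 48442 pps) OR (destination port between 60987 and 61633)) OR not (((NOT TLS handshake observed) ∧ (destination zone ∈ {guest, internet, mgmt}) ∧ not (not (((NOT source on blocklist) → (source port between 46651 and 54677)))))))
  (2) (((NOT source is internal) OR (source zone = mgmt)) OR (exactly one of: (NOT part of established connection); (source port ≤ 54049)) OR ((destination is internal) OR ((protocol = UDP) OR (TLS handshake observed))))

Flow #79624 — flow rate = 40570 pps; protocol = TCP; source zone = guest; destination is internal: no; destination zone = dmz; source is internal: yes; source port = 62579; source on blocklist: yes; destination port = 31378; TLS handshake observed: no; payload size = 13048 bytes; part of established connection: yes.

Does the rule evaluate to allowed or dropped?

Atomic conditions:
  payload size ≥ 20081 bytes: 13048 ≥ 20081 is false
  flow rate ≥ 48442 pps: 40570 ≥ 48442 is false
  destination port between 60987 and 61633: 31378 in [60987, 61633] is false
  NOT TLS handshake observed: no → true
  destination zone ∈ {guest, internet, mgmt}: dmz is not in the set → false
  NOT source on blocklist: yes → false
  source port between 46651 and 54677: 62579 in [46651, 54677] is false
  NOT source is internal: yes → false
  source zone = mgmt: guest == mgmt is false
  NOT part of established connection: yes → false
  source port ≤ 54049: 62579 ≤ 54049 is false
  destination is internal: no → false
  protocol = UDP: TCP == UDP is false
  TLS handshake observed: no → false
Combine:
[1.1] false OR false OR false = false
[1.2.1.3.1.1] false → false (antecedent false ⇒ implication holds) = true
[1.2.1.3.1] NOT true = false
[1.2.1.3] NOT false = true
[1.2.1] true AND false AND true = false
[1.2] NOT false = true
[1] false OR true = true
[2.1] false OR false = false
[2.2] exactly-one(false, false) = false
[2.3.2] false OR false = false
[2.3] false OR false = false
[2] false OR false OR false = false
[root] true AND false = false
Overall: false → dropped

Dropped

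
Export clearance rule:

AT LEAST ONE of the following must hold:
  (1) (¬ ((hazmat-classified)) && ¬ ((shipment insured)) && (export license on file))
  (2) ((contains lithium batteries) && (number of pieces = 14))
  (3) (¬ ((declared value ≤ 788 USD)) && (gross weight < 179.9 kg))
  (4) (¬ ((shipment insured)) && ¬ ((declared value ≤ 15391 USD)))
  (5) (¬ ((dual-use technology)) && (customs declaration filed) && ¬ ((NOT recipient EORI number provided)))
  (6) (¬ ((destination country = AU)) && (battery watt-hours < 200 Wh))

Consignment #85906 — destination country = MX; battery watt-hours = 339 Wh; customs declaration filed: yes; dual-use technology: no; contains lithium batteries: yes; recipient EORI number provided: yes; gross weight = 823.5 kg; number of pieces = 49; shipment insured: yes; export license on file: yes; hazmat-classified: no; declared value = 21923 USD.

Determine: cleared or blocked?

Atomic conditions:
  hazmat-classified: no → false
  shipment insured: yes → true
  export license on file: yes → true
  contains lithium batteries: yes → true
  number of pieces = 14: 49 == 14 is false
  declared value ≤ 788 USD: 21923 ≤ 788 is false
  gross weight < 179.9 kg: 823.5 < 179.9 is false
  declared value ≤ 15391 USD: 21923 ≤ 15391 is false
  dual-use technology: no → false
  customs declaration filed: yes → true
  NOT recipient EORI number provided: yes → false
  destination country = AU: MX == AU is false
  battery watt-hours < 200 Wh: 339 < 200 is false
Combine:
[1.1] NOT false = true
[1.2] NOT true = false
[1] true AND false AND true = false
[2] true AND false = false
[3.1] NOT false = true
[3] true AND false = false
[4.1] NOT true = false
[4.2] NOT false = true
[4] false AND true = false
[5.1] NOT false = true
[5.3] NOT false = true
[5] true AND true AND true = true
[6.1] NOT false = true
[6] true AND false = false
[root] false OR false OR false OR false OR true OR false = true
Overall: true → cleared

Cleared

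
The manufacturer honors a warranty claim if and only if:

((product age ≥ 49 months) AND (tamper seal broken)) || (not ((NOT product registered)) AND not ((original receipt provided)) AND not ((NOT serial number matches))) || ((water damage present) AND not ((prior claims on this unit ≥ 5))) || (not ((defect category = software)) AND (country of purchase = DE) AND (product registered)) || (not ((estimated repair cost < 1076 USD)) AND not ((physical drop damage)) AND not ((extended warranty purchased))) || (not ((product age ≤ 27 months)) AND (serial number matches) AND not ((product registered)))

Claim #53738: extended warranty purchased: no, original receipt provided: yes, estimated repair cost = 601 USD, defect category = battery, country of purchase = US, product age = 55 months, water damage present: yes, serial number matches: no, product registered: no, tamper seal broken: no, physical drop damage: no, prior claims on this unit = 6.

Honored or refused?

Atomic conditions:
  product age ≥ 49 months: 55 ≥ 49 is true
  tamper seal broken: no → false
  NOT product registered: no → true
  original receipt provided: yes → true
  NOT serial number matches: no → true
  water damage present: yes → true
  prior claims on this unit ≥ 5: 6 ≥ 5 is true
  defect category = software: battery == software is false
  country of purchase = DE: US == DE is false
  product registered: no → false
  estimated repair cost < 1076 USD: 601 < 1076 is true
  physical drop damage: no → false
  extended warranty purchased: no → false
  product age ≤ 27 months: 55 ≤ 27 is false
  serial number matches: no → false
Combine:
[1] true AND false = false
[2.1] NOT true = false
[2.2] NOT true = false
[2.3] NOT true = false
[2] false AND false AND false = false
[3.2] NOT true = false
[3] true AND false = false
[4.1] NOT false = true
[4] true AND false AND false = false
[5.1] NOT true = false
[5.2] NOT false = true
[5.3] NOT false = true
[5] false AND true AND true = false
[6.1] NOT false = true
[6.3] NOT false = true
[6] true AND false AND true = false
[root] false OR false OR false OR false OR false OR false = false
Overall: false → refused

Refused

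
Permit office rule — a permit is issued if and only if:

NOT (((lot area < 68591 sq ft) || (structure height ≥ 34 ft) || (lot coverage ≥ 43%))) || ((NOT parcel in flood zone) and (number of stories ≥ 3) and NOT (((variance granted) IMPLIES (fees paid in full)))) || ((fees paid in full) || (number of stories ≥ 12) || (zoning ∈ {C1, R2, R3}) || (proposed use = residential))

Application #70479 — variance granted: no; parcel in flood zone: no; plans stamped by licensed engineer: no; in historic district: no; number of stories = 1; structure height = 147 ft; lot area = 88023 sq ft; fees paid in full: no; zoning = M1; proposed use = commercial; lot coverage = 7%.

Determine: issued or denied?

Atomic conditions:
  lot area < 68591 sq ft: 88023 < 68591 is false
  structure height ≥ 34 ft: 147 ≥ 34 is true
  lot coverage ≥ 43%: 7 ≥ 43 is false
  NOT parcel in flood zone: no → true
  number of stories ≥ 3: 1 ≥ 3 is false
  variance granted: no → false
  fees paid in full: no → false
  number of stories ≥ 12: 1 ≥ 12 is false
  zoning ∈ {C1, R2, R3}: M1 is not in the set → false
  proposed use = residential: commercial == residential is false
Combine:
[1.1] false OR true OR false = true
[1] NOT true = false
[2.3.1] false → false (antecedent false ⇒ implication holds) = true
[2.3] NOT true = false
[2] true AND false AND false = false
[3] false OR false OR false OR false = false
[root] false OR false OR false = false
Overall: false → denied

Denied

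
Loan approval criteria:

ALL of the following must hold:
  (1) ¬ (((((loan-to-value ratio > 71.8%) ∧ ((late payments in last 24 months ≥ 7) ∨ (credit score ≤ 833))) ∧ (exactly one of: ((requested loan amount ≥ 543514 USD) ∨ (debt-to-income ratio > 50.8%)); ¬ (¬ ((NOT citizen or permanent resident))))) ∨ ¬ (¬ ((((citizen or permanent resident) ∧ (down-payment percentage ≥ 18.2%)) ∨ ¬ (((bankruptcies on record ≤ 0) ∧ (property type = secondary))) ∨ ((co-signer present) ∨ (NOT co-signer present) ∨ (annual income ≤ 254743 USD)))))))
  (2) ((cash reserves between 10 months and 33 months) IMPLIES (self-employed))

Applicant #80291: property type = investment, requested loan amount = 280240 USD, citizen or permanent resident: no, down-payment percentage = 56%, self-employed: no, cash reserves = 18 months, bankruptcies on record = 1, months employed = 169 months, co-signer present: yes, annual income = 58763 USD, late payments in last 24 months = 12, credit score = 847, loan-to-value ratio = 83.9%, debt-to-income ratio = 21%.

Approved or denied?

Denied

Atomic conditions:
  loan-to-value ratio > 71.8%: 83.9 > 71.8 is true
  late payments in last 24 months ≥ 7: 12 ≥ 7 is true
  credit score ≤ 833: 847 ≤ 833 is false
  requested loan amount ≥ 543514 USD: 280240 ≥ 543514 is false
  debt-to-income ratio > 50.8%: 21 > 50.8 is false
  NOT citizen or permanent resident: no → true
  citizen or permanent resident: no → false
  down-payment percentage ≥ 18.2%: 56 ≥ 18.2 is true
  bankruptcies on record ≤ 0: 1 ≤ 0 is false
  property type = secondary: investment == secondary is false
  co-signer present: yes → true
  NOT co-signer present: yes → false
  annual income ≤ 254743 USD: 58763 ≤ 254743 is true
  cash reserves between 10 months and 33 months: 18 in [10, 33] is true
  self-employed: no → false
Combine:
[1.1.1.1.2] true OR false = true
[1.1.1.1] true AND true = true
[1.1.1.2.1] false OR false = false
[1.1.1.2.2.1] NOT true = false
[1.1.1.2.2] NOT false = true
[1.1.1.2] exactly-one(false, true) = true
[1.1.1] true AND true = true
[1.1.2.1.1.1] false AND true = false
[1.1.2.1.1.2.1] false AND false = false
[1.1.2.1.1.2] NOT false = true
[1.1.2.1.1.3] true OR false OR true = true
[1.1.2.1.1] false OR true OR true = true
[1.1.2.1] NOT true = false
[1.1.2] NOT false = true
[1.1] true OR true = true
[1] NOT true = false
[2] true → false = false
[root] false AND false = false
Overall: false → denied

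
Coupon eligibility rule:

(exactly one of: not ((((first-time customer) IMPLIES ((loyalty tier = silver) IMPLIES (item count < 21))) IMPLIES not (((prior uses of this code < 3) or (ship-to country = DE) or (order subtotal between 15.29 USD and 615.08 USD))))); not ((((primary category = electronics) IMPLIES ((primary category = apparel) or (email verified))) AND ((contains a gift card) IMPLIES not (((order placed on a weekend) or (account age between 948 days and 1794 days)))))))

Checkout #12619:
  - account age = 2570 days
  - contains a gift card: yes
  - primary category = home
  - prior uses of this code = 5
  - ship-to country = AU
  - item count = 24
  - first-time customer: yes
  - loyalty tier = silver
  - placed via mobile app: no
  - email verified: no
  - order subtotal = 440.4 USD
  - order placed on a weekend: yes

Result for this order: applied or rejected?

Atomic conditions:
  first-time customer: yes → true
  loyalty tier = silver: silver == silver is true
  item count < 21: 24 < 21 is false
  prior uses of this code < 3: 5 < 3 is false
  ship-to country = DE: AU == DE is false
  order subtotal between 15.29 USD and 615.08 USD: 440.4 in [15.29, 615.08] is true
  primary category = electronics: home == electronics is false
  primary category = apparel: home == apparel is false
  email verified: no → false
  contains a gift card: yes → true
  order placed on a weekend: yes → true
  account age between 948 days and 1794 days: 2570 in [948, 1794] is false
Combine:
[1.1.1.2] true → false = false
[1.1.1] true → false = false
[1.1.2.1] false OR false OR true = true
[1.1.2] NOT true = false
[1.1] false → false (antecedent false ⇒ implication holds) = true
[1] NOT true = false
[2.1.1.2] false OR false = false
[2.1.1] false → false (antecedent false ⇒ implication holds) = true
[2.1.2.2.1] true OR false = true
[2.1.2.2] NOT true = false
[2.1.2] true → false = false
[2.1] true AND false = false
[2] NOT false = true
[root] exactly-one(false, true) = true
Overall: true → applied

Applied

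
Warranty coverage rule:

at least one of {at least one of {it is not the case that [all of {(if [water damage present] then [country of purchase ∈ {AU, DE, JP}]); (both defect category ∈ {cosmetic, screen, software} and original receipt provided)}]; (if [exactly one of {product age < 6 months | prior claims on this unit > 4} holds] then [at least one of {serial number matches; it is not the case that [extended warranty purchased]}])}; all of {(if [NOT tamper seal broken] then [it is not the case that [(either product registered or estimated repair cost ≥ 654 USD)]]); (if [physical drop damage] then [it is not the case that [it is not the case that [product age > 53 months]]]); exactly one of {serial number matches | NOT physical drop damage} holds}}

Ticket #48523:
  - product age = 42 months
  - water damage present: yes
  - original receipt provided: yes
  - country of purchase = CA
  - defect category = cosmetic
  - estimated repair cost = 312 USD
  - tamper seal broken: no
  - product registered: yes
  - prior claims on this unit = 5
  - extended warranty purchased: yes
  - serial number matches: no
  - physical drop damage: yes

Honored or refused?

Atomic conditions:
  water damage present: yes → true
  country of purchase ∈ {AU, DE, JP}: CA is not in the set → false
  defect category ∈ {cosmetic, screen, software}: cosmetic is in the set → true
  original receipt provided: yes → true
  product age < 6 months: 42 < 6 is false
  prior claims on this unit > 4: 5 > 4 is true
  serial number matches: no → false
  extended warranty purchased: yes → true
  NOT tamper seal broken: no → true
  product registered: yes → true
  estimated repair cost ≥ 654 USD: 312 ≥ 654 is false
  physical drop damage: yes → true
  product age > 53 months: 42 > 53 is false
  NOT physical drop damage: yes → false
Combine:
[1.1.1.1] true → false = false
[1.1.1.2] true AND true = true
[1.1.1] false AND true = false
[1.1] NOT false = true
[1.2.1] exactly-one(false, true) = true
[1.2.2.2] NOT true = false
[1.2.2] false OR false = false
[1.2] true → false = false
[1] true OR false = true
[2.1.2.1] true OR false = true
[2.1.2] NOT true = false
[2.1] true → false = false
[2.2.2.1] NOT false = true
[2.2.2] NOT true = false
[2.2] true → false = false
[2.3] exactly-one(false, false) = false
[2] false AND false AND false = false
[root] true OR false = true
Overall: true → honored

Honored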